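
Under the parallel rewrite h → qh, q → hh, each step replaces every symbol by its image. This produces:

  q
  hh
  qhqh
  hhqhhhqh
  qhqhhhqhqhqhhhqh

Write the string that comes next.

Applying the rule to each of the 16 symbols of qhqhhhqhqhqhhhqh gives the pieces hh qh hh qh qh qh hh qh hh qh hh qh qh qh hh qh, which concatenate to the answer.

hhqhhhqhqhqhhhqhhhqhhhqhqhqhhhqh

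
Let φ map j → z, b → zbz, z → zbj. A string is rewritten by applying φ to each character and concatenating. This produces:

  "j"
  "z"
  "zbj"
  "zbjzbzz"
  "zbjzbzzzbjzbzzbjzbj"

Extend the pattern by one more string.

Rewriting the 19 symbols of zbjzbzzzbjzbzzbjzbj one by one yields zbj zbz z zbj zbz zbj zbj zbj zbz z zbj zbz zbj zbj zbz z zbj zbz z; concatenated:

zbjzbzzzbjzbzzbjzbjzbjzbzzzbjzbzzbjzbjzbzzzbjzbzz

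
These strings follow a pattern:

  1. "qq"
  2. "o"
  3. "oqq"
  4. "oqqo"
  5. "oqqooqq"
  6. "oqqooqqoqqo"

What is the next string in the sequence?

oqqooqqoqqooqqooqq

Each term (from the third on) is the previous term followed by the one before it: term 3 = o·qq = oqq.
The next term joins oqqooqqoqqo and oqqooqq.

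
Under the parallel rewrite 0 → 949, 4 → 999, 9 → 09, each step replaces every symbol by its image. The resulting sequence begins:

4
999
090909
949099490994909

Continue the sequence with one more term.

099990994909099990994909099990994909

φ(949099490994909) expands symbol-by-symbol to 09 999 09 949 09 09 999 09 949 09 09 999 09 949 09; joining the 15 pieces gives the next term.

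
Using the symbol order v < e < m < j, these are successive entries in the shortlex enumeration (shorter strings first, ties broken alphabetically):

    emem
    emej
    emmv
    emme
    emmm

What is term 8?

Stepping forward 3 times from emmm: emmm → emmj → emjv, then the target.

emje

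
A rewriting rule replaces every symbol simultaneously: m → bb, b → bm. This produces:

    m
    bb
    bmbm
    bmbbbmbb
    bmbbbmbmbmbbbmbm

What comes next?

bmbbbmbmbmbbbmbbbmbbbmbmbmbbbmbb

Applying the rule to each of the 16 symbols of bmbbbmbmbmbbbmbm gives the pieces bm bb bm bm bm bb bm bb bm bb bm bm bm bb bm bb, which concatenate to the answer.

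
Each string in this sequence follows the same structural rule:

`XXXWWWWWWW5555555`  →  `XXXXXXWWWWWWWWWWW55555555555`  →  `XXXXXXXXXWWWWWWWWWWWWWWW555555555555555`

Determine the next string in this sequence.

XXXXXXXXXXXXWWWWWWWWWWWWWWWWWWW5555555555555555555

Each string has the form X^{3n} W^{4n+3} 5^{4n+3} (n = 1, 2, …).
Setting n = 4 gives 12, 19, 19 characters in each block.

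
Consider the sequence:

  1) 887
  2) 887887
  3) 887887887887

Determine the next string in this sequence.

Each string is two copies of the previous one concatenated.
So the next term is two copies of 887887887887.

887887887887887887887887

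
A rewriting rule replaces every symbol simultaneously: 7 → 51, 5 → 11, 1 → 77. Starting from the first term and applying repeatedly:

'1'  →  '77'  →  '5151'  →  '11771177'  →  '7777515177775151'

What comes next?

Applying the rule to each of the 16 symbols of 7777515177775151 gives the pieces 51 51 51 51 11 77 11 77 51 51 51 51 11 77 11 77, which concatenate to the answer.

51515151117711775151515111771177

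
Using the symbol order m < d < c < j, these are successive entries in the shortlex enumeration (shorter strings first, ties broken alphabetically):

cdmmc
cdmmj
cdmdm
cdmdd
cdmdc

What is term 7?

cdmcm

Continuing the enumeration 2 steps past cdmdc: cdmdc → cdmdj → (answer).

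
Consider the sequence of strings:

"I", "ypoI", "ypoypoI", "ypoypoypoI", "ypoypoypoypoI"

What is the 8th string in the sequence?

Every step adds ypo at the front: s(k+1) = ypo·s(k).
From ypoypoypoypoI, 3 further steps: ypoypoypoypoI → ypoypoypoypoypoI → ypoypoypoypoypoypoI → (answer).

ypoypoypoypoypoypoypoI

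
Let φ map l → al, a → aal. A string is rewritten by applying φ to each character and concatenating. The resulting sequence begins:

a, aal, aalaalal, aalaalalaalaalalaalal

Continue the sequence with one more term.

Rewriting the 21 symbols of aalaalalaalaalalaalal one by one yields aal aal al aal aal al aal al aal aal al aal aal al aal al aal aal al aal al; concatenated:

aalaalalaalaalalaalalaalaalalaalaalalaalalaalaalalaalal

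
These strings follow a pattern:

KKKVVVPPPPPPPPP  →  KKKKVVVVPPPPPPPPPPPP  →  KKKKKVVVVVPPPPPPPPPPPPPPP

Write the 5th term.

KKKKKKKVVVVVVVPPPPPPPPPPPPPPPPPPPPP

Reading off run lengths: K runs 3, 4, 5; V runs 3, 4, 5; P runs 9, 12, 15 — each is linear in n, where the shown terms are n = 3, 4, 5.
For term 5, n = 7, so the run lengths are 7, 7, 21.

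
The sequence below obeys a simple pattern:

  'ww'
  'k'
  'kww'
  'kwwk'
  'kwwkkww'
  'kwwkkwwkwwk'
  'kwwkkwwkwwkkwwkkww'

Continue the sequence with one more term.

Each term (from the third on) is the previous term followed by the one before it: term 3 = k·ww = kww.
The next term joins kwwkkwwkwwkkwwkkww and kwwkkwwkwwk.

kwwkkwwkwwkkwwkkwwkwwkkwwkwwk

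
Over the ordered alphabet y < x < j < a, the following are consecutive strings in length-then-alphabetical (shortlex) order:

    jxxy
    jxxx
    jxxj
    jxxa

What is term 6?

Continuing the enumeration 2 steps past jxxa: jxxa → jxjy → (answer).

jxjx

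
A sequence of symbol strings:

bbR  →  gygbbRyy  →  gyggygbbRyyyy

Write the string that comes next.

Every step adds gyg to the front and yy to the end of the previous string.
Applying this once more to gyggygbbRyyyy:

gyggyggygbbRyyyyyy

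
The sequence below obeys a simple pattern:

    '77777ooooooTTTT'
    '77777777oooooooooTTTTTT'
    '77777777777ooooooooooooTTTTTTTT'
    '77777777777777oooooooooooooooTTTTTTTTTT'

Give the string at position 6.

Term n consists of 3n-1 7's, followed by 3n o's, followed by 2n T's, where the shown terms are n = 2, 3, 4, 5.
For term 6, n = 7, so the run lengths are 20, 21, 14.

77777777777777777777oooooooooooooooooooooTTTTTTTTTTTTTT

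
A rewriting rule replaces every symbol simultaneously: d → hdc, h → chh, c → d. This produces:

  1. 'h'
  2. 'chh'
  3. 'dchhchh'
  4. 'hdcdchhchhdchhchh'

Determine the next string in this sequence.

Replace each of the 17 characters of hdcdchhchhdchhchh in place — chh hdc d hdc d chh chh d chh chh hdc d chh chh d chh chh — and concatenate.

chhhdcdhdcdchhchhdchhchhhdcdchhchhdchhchh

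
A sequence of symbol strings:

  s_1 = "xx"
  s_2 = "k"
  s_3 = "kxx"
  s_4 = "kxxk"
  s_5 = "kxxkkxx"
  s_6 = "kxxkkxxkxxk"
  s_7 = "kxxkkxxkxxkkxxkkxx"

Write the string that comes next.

kxxkkxxkxxkkxxkkxxkxxkkxxkxxk

This is a Fibonacci-style word recurrence s(k) = s(k−1)·s(k−2): e.g. k·xx = kxx.
So term 8 is kxxkkxxkxxkkxxkkxx·kxxkkxxkxxk.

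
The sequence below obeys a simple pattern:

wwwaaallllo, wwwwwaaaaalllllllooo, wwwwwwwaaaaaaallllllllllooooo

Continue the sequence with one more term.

Each string has the form w^{2n+1} a^{2n+1} l^{3n+1} o^{2n-1} (n = 1, 2, …).
Setting n = 4 gives 9, 9, 13, 7 characters in each block.

wwwwwwwwwaaaaaaaaalllllllllllllooooooo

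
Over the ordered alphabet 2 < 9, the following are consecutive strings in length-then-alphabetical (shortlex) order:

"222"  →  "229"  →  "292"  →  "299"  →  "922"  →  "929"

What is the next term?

992

Find the rightmost character of 929 below 9, bump it to the next letter, and reset everything to its right to 2.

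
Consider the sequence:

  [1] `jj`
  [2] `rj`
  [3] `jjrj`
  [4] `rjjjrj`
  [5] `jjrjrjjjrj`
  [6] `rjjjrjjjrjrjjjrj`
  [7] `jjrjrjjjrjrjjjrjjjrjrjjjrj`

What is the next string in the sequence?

rjjjrjjjrjrjjjrjjjrjrjjjrjrjjjrjjjrjrjjjrj

From term 3 onward, concatenate the second-to-last term with the last: jj·rj = jjrj, rj·jjrj = rjjjrj, …
So term 8 is rjjjrjjjrjrjjjrj·jjrjrjjjrjrjjjrjjjrjrjjjrj.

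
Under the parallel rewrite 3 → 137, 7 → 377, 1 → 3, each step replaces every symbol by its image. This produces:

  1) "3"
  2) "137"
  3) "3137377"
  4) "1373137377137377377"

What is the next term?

313737713731373771373773773137377137377377137377377

Applying the rule to each of the 19 symbols of 1373137377137377377 gives the pieces 3 137 377 137 3 137 377 137 377 377 3 137 377 137 377 377 137 377 377, which concatenate to the answer.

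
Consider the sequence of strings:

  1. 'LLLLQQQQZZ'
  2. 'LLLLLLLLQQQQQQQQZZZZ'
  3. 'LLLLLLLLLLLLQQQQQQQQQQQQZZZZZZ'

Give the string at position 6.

Each string has the form L^{4n} Q^{4n} Z^{2n} (n = 1, 2, …).
Setting n = 6 gives 24, 24, 12 characters in each block.

LLLLLLLLLLLLLLLLLLLLLLLLQQQQQQQQQQQQQQQQQQQQQQQQZZZZZZZZZZZZ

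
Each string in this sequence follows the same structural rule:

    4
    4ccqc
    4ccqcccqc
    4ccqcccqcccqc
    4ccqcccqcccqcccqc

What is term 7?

4ccqcccqcccqcccqcccqcccqc

Every step adds ccqc to the end: s(k+1) = s(k)·ccqc.
From 4ccqcccqcccqcccqc, 2 further steps: 4ccqcccqcccqcccqc → 4ccqcccqcccqcccqcccqc → (answer).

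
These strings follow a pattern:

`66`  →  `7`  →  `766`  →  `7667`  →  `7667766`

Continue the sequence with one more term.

76677667667

From term 3 onward, concatenate the last term with the second-to-last: 7·66 = 766, 766·7 = 7667, …
The next term joins 7667766 and 7667.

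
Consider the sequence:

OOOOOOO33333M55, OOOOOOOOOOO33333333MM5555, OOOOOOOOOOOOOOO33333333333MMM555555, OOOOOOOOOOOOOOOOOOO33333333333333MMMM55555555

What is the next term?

The n-th term is 4n+3 O's then 3n+2 3's then n M's then 2n 5's (n = 1, 2, …).
At n = 5 the blocks have lengths 23, 17, 5, 10.

OOOOOOOOOOOOOOOOOOOOOOO33333333333333333MMMMM5555555555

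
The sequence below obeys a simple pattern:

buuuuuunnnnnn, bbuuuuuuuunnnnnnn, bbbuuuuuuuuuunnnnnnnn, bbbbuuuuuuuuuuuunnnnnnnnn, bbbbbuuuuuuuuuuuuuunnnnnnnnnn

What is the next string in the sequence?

bbbbbbuuuuuuuuuuuuuuuunnnnnnnnnnn

Term n consists of n-2 b's, followed by 2n u's, followed by n+3 n's, where the shown terms are n = 3, 4, 5, 6, 7.
For the next term, n = 8, so the run lengths are 6, 16, 11.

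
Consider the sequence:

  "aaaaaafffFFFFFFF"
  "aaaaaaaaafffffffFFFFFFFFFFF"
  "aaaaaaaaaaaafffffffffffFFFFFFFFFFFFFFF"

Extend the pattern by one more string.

aaaaaaaaaaaaaaafffffffffffffffFFFFFFFFFFFFFFFFFFF

Each string has the form a^{3n+3} f^{4n-1} F^{4n+3} (n = 1, 2, …).
Setting n = 4 gives 15, 15, 19 characters in each block.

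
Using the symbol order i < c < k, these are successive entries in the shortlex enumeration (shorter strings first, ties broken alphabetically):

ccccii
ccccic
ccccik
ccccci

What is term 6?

ccccck

Advancing 2 positions from ccccci through ccccci → cccccc reaches term 6.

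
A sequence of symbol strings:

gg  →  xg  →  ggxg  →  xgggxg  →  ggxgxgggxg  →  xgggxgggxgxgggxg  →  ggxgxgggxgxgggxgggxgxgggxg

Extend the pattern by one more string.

Each term (from the third on) is the two preceding terms concatenated in order: term 3 = gg·xg = ggxg.
The next term joins xgggxgggxgxgggxg and ggxgxgggxgxgggxgggxgxgggxg.

xgggxgggxgxgggxgggxgxgggxgxgggxgggxgxgggxg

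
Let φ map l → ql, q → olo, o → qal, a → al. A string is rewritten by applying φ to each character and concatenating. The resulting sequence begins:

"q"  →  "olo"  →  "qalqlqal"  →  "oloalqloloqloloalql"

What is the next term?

qalqlqalalqloloqlqalqlqaloloqlqalqlqalalqloloql

φ(oloalqloloqloloalql) expands symbol-by-symbol to qal ql qal al ql olo ql qal ql qal olo ql qal ql qal al ql olo ql; joining the 19 pieces gives the next term.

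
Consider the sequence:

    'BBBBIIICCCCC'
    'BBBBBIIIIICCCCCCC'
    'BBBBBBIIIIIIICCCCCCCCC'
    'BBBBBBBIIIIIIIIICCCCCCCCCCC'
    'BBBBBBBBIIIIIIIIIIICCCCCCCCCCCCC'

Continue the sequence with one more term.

The n-th term is n+2 B's then 2n-1 I's then 2n+1 C's, where the shown terms are n = 2, 3, 4, 5, 6.
At n = 7 the blocks have lengths 9, 13, 15.

BBBBBBBBBIIIIIIIIIIIIICCCCCCCCCCCCCCC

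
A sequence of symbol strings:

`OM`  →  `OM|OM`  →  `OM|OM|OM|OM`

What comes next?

Every step duplicates the string with '|' between the halves.
Doubling OM|OM|OM|OM with '|' between the halves:

OM|OM|OM|OM|OM|OM|OM|OM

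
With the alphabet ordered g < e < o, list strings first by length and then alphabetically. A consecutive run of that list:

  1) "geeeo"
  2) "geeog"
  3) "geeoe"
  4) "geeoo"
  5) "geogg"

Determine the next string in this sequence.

geoge

Find the rightmost character of geogg below o, bump it to the next letter, and reset everything to its right to g.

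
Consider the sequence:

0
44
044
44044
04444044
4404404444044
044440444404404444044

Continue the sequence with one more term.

This is a Fibonacci-style word recurrence s(k) = s(k−2)·s(k−1): e.g. 0·44 = 044.
The next term joins 4404404444044 and 044440444404404444044.

4404404444044044440444404404444044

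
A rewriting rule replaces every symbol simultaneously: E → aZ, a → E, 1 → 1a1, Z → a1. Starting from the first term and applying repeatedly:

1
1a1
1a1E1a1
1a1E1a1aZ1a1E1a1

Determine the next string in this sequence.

Rewriting the 16 symbols of 1a1E1a1aZ1a1E1a1 one by one yields 1a1 E 1a1 aZ 1a1 E 1a1 E a1 1a1 E 1a1 aZ 1a1 E 1a1; concatenated:

1a1E1a1aZ1a1E1a1Ea11a1E1a1aZ1a1E1a1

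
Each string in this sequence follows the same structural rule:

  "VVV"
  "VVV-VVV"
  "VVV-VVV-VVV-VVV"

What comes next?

Every step duplicates the string with '-' between the halves.
One more doubling of VVV-VVV-VVV-VVV gives the answer.

VVV-VVV-VVV-VVV-VVV-VVV-VVV-VVV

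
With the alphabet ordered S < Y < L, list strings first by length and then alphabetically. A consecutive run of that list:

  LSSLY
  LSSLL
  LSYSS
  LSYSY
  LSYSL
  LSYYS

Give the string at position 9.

LSYLS

Continuing the enumeration 3 steps past LSYYS: LSYYS → LSYYY → LSYYL → (answer).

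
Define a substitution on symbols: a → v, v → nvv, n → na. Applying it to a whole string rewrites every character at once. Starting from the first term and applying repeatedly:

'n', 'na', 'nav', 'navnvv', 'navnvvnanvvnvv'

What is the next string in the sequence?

Rewriting the 14 symbols of navnvvnanvvnvv one by one yields na v nvv na nvv nvv na v na nvv nvv na nvv nvv; concatenated:

navnvvnanvvnvvnavnanvvnvvnanvvnvv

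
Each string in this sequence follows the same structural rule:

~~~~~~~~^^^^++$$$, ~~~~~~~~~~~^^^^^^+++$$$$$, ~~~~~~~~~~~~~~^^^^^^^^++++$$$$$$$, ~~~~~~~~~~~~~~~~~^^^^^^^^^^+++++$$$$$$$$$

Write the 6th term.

~~~~~~~~~~~~~~~~~~~~~~~^^^^^^^^^^^^^^+++++++$$$$$$$$$$$$$

The n-th term is 3n+2 ~'s then 2n ^'s then n +'s then 2n-1 $'s, where the shown terms are n = 2, 3, 4, 5.
At n = 7 the blocks have lengths 23, 14, 7, 13.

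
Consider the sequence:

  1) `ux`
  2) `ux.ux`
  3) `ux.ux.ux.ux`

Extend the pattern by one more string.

Each string is two copies of the previous one joined by '.'.
Doubling ux.ux.ux.ux with '.' between the halves:

ux.ux.ux.ux.ux.ux.ux.ux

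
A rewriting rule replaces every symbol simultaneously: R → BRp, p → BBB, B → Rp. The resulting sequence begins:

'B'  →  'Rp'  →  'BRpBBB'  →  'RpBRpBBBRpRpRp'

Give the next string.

Rewriting the 14 symbols of RpBRpBBBRpRpRp one by one yields BRp BBB Rp BRp BBB Rp Rp Rp BRp BBB BRp BBB BRp BBB; concatenated:

BRpBBBRpBRpBBBRpRpRpBRpBBBBRpBBBBRpBBB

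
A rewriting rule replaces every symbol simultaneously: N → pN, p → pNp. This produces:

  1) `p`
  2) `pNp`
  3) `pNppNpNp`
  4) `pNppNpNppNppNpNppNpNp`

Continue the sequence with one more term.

Rewriting the 21 symbols of pNppNpNppNppNpNppNpNp one by one yields pNp pN pNp pNp pN pNp pN pNp pNp pN pNp pNp pN pNp pN pNp pNp pN pNp pN pNp; concatenated:

pNppNpNppNppNpNppNpNppNppNpNppNppNpNppNpNppNppNpNppNpNp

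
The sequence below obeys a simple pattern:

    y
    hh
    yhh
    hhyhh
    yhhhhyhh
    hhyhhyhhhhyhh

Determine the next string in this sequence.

This is a Fibonacci-style word recurrence s(k) = s(k−2)·s(k−1): e.g. y·hh = yhh.
So term 7 is yhhhhyhh·hhyhhyhhhhyhh.

yhhhhyhhhhyhhyhhhhyhh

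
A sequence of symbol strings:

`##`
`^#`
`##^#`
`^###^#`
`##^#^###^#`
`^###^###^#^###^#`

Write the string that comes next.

##^#^###^#^###^###^#^###^#

From term 3 onward, concatenate the second-to-last term with the last: ##·^# = ##^#, ^#·##^# = ^###^#, …
So term 7 is ##^#^###^#·^###^###^#^###^#.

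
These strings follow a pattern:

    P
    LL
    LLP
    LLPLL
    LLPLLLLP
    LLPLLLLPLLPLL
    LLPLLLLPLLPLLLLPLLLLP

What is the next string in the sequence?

This is a Fibonacci-style word recurrence s(k) = s(k−1)·s(k−2): e.g. LL·P = LLP.
Continuing: LLPLLLLPLLPLLLLPLLLLP · LLPLLLLPLLPLL gives term 8.

LLPLLLLPLLPLLLLPLLLLPLLPLLLLPLLPLL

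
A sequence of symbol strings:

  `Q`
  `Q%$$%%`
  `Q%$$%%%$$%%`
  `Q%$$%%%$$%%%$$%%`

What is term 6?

Q%$$%%%$$%%%$$%%%$$%%%$$%%

Each term is the previous one with %$$%% appended.
From Q%$$%%%$$%%%$$%%, 2 further steps: Q%$$%%%$$%%%$$%% → Q%$$%%%$$%%%$$%%%$$%% → (answer).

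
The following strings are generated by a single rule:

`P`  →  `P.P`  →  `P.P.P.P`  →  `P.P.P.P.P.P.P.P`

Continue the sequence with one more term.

s(k+1) = s(k)·.·s(k) — each term doubles the last with '.' between the halves.
Doubling P.P.P.P.P.P.P.P with '.' between the halves:

P.P.P.P.P.P.P.P.P.P.P.P.P.P.P.P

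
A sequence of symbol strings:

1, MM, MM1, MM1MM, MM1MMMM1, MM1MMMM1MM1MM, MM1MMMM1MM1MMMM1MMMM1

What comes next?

From term 3 onward, concatenate the last term with the second-to-last: MM·1 = MM1, MM1·MM = MM1MM, …
So term 8 is MM1MMMM1MM1MMMM1MMMM1·MM1MMMM1MM1MM.

MM1MMMM1MM1MMMM1MMMM1MM1MMMM1MM1MM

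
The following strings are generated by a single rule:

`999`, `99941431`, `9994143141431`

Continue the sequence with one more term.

Each term is the previous one with 41431 appended.
Applying this once more to 9994143141431:

999414314143141431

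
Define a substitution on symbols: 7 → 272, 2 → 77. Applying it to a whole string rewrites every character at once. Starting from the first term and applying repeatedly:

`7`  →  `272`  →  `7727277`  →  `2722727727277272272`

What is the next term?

Rewriting the 19 symbols of 2722727727277272272 one by one yields 77 272 77 77 272 77 272 272 77 272 77 272 272 77 272 77 77 272 77; concatenated:

77272777727277272272772727727227277272777727277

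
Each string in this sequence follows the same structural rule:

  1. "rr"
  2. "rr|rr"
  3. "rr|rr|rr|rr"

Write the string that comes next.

s(k+1) = s(k)·|·s(k) — each term doubles the last with '|' between the halves.
Doubling rr|rr|rr|rr with '|' between the halves:

rr|rr|rr|rr|rr|rr|rr|rr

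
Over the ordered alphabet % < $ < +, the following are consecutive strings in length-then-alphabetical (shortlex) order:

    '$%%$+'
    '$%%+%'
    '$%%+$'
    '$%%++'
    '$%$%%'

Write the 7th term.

Continuing the enumeration 2 steps past $%$%%: $%$%% → $%$%$ → (answer).

$%$%+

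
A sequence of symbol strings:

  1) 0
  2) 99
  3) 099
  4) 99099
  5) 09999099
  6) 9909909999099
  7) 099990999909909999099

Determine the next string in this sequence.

From term 3 onward, concatenate the second-to-last term with the last: 0·99 = 099, 99·099 = 99099, …
The next term joins 9909909999099 and 099990999909909999099.

9909909999099099990999909909999099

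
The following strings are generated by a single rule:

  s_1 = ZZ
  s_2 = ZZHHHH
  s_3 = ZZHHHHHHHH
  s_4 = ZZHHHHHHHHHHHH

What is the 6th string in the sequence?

ZZHHHHHHHHHHHHHHHHHHHH

The strings grow by a fixed suffix HHHH each time.
From ZZHHHHHHHHHHHH, 2 further steps: ZZHHHHHHHHHHHH → ZZHHHHHHHHHHHHHHHH → (answer).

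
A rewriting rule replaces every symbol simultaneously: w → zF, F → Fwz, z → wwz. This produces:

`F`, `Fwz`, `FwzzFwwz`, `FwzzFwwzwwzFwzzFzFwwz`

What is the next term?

FwzzFwwzwwzFwzzFzFwwzzFzFwwzFwzzFwwzwwzFwzwwzFwzzFzFwwz

Applying the rule to each of the 21 symbols of FwzzFwwzwwzFwzzFzFwwz gives the pieces Fwz zF wwz wwz Fwz zF zF wwz zF zF wwz Fwz zF wwz wwz Fwz wwz Fwz zF zF wwz, which concatenate to the answer.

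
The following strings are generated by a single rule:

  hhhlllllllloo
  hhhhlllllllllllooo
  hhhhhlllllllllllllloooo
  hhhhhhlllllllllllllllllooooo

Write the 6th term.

Each string has the form h^{n+1} l^{3n+2} o^{n}, where the shown terms are n = 2, 3, 4, 5.
At n = 7 the blocks have lengths 8, 23, 7.

hhhhhhhhlllllllllllllllllllllllooooooo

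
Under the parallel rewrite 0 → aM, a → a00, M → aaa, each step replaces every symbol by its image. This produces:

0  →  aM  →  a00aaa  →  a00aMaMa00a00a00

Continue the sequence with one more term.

a00aMaMa00aaaa00aaaa00aMaMa00aMaMa00aMaM

Replace each of the 16 characters of a00aMaMa00a00a00 in place — a00 aM aM a00 aaa a00 aaa a00 aM aM a00 aM aM a00 aM aM — and concatenate.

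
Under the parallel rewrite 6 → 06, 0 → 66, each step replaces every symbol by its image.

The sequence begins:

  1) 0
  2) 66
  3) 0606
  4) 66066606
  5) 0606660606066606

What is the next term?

66066606060666066606660606066606

Replace each of the 16 characters of 0606660606066606 in place — 66 06 66 06 06 06 66 06 66 06 66 06 06 06 66 06 — and concatenate.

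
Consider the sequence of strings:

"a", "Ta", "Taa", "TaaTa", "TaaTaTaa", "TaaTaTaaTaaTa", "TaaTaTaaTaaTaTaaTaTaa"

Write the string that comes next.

TaaTaTaaTaaTaTaaTaTaaTaaTaTaaTaaTa

Each term (from the third on) is the previous term followed by the one before it: term 3 = Ta·a = Taa.
The next term joins TaaTaTaaTaaTaTaaTaTaa and TaaTaTaaTaaTa.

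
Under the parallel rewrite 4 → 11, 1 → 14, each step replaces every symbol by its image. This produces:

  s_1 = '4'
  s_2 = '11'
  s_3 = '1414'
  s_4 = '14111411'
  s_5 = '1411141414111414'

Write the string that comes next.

Replace each of the 16 characters of 1411141414111414 in place — 14 11 14 14 14 11 14 11 14 11 14 14 14 11 14 11 — and concatenate.

14111414141114111411141414111411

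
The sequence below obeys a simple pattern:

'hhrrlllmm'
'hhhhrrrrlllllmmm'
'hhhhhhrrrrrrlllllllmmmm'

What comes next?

Term n consists of 2n h's, followed by 2n r's, followed by 2n+1 l's, followed by n+1 m's (n = 1, 2, …).
For the next term, n = 4, so the run lengths are 8, 8, 9, 5.

hhhhhhhhrrrrrrrrlllllllllmmmmm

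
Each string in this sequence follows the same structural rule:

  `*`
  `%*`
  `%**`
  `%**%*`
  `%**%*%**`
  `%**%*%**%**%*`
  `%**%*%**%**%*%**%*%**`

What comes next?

%**%*%**%**%*%**%*%**%**%*%**%**%*

Each term (from the third on) is the previous term followed by the one before it: term 3 = %*·* = %**.
So term 8 is %**%*%**%**%*%**%*%**·%**%*%**%**%*.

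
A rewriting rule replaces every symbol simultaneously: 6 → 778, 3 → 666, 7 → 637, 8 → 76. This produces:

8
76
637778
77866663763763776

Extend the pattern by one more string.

Replace each of the 17 characters of 77866663763763776 in place — 637 637 76 778 778 778 778 666 637 778 666 637 778 666 637 637 778 — and concatenate.

63763776778778778778666637778666637778666637637778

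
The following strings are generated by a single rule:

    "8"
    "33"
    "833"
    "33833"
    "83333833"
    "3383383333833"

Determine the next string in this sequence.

833338333383383333833

From term 3 onward, concatenate the second-to-last term with the last: 8·33 = 833, 33·833 = 33833, …
The next term joins 83333833 and 3383383333833.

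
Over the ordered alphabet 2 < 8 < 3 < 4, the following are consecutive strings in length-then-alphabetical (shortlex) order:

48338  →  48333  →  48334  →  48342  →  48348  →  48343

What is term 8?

48422

Advancing 2 positions from 48343 through 48343 → 48344 reaches term 8.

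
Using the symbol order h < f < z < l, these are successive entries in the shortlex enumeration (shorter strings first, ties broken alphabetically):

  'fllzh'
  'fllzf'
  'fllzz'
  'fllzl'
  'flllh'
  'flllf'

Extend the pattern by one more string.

flllz

The successor of flllf increments the rightmost position that isn't already l and resets every position after it to h.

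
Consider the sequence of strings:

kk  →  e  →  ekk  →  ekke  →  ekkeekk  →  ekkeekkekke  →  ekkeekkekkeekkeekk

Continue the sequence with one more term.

ekkeekkekkeekkeekkekkeekkekke

This is a Fibonacci-style word recurrence s(k) = s(k−1)·s(k−2): e.g. e·kk = ekk.
So term 8 is ekkeekkekkeekkeekk·ekkeekkekke.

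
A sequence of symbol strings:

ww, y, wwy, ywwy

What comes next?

wwyywwy

This is a Fibonacci-style word recurrence s(k) = s(k−2)·s(k−1): e.g. ww·y = wwy.
So term 5 is wwy·ywwy.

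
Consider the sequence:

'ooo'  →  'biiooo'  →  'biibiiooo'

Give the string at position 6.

Each term is the previous one with bii prepended.
From biibiiooo, 3 further steps: biibiiooo → biibiibiiooo → biibiibiibiiooo → (answer).

biibiibiibiibiiooo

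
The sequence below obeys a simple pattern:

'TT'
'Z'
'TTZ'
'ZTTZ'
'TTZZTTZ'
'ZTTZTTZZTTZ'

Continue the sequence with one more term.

TTZZTTZZTTZTTZZTTZ

This is a Fibonacci-style word recurrence s(k) = s(k−2)·s(k−1): e.g. TT·Z = TTZ.
So term 7 is TTZZTTZ·ZTTZTTZZTTZ.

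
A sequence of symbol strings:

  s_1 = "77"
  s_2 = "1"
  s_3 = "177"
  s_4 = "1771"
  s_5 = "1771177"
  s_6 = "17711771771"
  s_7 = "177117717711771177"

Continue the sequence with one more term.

Each term (from the third on) is the previous term followed by the one before it: term 3 = 1·77 = 177.
Continuing: 177117717711771177 · 17711771771 gives term 8.

17711771771177117717711771771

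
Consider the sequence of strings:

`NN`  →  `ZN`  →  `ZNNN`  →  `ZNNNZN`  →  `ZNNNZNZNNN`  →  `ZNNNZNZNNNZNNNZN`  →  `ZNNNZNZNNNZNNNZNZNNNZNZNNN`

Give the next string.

ZNNNZNZNNNZNNNZNZNNNZNZNNNZNNNZNZNNNZNNNZN

Each term (from the third on) is the previous term followed by the one before it: term 3 = ZN·NN = ZNNN.
The next term joins ZNNNZNZNNNZNNNZNZNNNZNZNNN and ZNNNZNZNNNZNNNZN.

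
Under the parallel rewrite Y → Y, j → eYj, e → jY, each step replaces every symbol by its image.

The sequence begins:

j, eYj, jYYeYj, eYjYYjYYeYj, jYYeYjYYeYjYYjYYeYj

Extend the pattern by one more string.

eYjYYjYYeYjYYjYYeYjYYeYjYYjYYeYj

φ(jYYeYjYYeYjYYjYYeYj) expands symbol-by-symbol to eYj Y Y jY Y eYj Y Y jY Y eYj Y Y eYj Y Y jY Y eYj; joining the 19 pieces gives the next term.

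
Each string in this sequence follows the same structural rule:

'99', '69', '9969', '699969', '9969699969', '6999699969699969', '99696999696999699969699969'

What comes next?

699969996969996999696999696999699969699969

From term 3 onward, concatenate the second-to-last term with the last: 99·69 = 9969, 69·9969 = 699969, …
Continuing: 6999699969699969 · 99696999696999699969699969 gives term 8.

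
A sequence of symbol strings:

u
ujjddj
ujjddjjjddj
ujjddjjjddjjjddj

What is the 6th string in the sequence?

The strings grow by a fixed suffix jjddj each time.
From ujjddjjjddjjjddj, 2 further steps: ujjddjjjddjjjddj → ujjddjjjddjjjddjjjddj → (answer).

ujjddjjjddjjjddjjjddjjjddj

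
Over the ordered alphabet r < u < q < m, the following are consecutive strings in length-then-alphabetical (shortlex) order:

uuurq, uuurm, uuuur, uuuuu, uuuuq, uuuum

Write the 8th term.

Stepping forward 2 times from uuuum: uuuum → uuuqr, then the target.

uuuqu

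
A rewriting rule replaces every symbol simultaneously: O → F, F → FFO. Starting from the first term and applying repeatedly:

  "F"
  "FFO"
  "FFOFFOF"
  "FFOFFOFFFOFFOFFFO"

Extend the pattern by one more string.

Rewriting the 17 symbols of FFOFFOFFFOFFOFFFO one by one yields FFO FFO F FFO FFO F FFO FFO FFO F FFO FFO F FFO FFO FFO F; concatenated:

FFOFFOFFFOFFOFFFOFFOFFOFFFOFFOFFFOFFOFFOF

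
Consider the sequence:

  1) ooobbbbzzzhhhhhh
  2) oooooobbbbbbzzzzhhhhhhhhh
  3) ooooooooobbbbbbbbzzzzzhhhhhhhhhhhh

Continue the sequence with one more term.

oooooooooooobbbbbbbbbbzzzzzzhhhhhhhhhhhhhhh

Term n consists of 3n o's, followed by 2n+2 b's, followed by n+2 z's, followed by 3n+3 h's (n = 1, 2, …).
At n = 4 the blocks have lengths 12, 10, 6, 15.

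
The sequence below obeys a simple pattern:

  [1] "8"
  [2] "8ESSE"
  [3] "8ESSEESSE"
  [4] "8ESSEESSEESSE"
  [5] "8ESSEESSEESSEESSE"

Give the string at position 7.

8ESSEESSEESSEESSEESSEESSE

Every step adds ESSE to the end: s(k+1) = s(k)·ESSE.
From 8ESSEESSEESSEESSE, 2 further steps: 8ESSEESSEESSEESSE → 8ESSEESSEESSEESSEESSE → (answer).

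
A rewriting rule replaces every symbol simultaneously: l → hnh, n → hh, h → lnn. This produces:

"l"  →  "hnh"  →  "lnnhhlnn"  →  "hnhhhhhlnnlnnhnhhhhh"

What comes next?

lnnhhlnnlnnlnnlnnlnnhnhhhhhhnhhhhhlnnhhlnnlnnlnnlnnlnn

Replace each of the 20 characters of hnhhhhhlnnlnnhnhhhhh in place — lnn hh lnn lnn lnn lnn lnn hnh hh hh hnh hh hh lnn hh lnn lnn lnn lnn lnn — and concatenate.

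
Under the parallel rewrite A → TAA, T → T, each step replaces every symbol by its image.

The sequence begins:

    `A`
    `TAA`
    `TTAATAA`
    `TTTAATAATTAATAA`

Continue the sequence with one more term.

Replace each of the 15 characters of TTTAATAATTAATAA in place — T T T TAA TAA T TAA TAA T T TAA TAA T TAA TAA — and concatenate.

TTTTAATAATTAATAATTTAATAATTAATAA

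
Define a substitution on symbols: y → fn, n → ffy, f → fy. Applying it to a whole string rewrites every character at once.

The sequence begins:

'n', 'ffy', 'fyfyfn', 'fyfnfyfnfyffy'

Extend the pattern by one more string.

φ(fyfnfyfnfyffy) expands symbol-by-symbol to fy fn fy ffy fy fn fy ffy fy fn fy fy fn; joining the 13 pieces gives the next term.

fyfnfyffyfyfnfyffyfyfnfyfyfn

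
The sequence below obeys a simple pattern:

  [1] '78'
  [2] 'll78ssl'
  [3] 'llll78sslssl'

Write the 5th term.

Each term wraps the previous one in ll on the left and ssl on the right.
From llll78sslssl, 2 further steps: llll78sslssl → llllll78sslsslssl → (answer).

llllllll78sslsslsslssl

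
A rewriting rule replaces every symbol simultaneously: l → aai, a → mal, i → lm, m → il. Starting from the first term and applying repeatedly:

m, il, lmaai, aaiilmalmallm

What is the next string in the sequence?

malmallmlmaaiilmalaaiilmalaaiaaiil

φ(aaiilmalmallm) expands symbol-by-symbol to mal mal lm lm aai il mal aai il mal aai aai il; joining the 13 pieces gives the next term.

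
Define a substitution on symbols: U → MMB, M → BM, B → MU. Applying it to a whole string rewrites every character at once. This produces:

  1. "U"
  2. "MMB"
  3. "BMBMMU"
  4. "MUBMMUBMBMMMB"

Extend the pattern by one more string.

Replace each of the 13 characters of MUBMMUBMBMMMB in place — BM MMB MU BM BM MMB MU BM MU BM BM BM MU — and concatenate.

BMMMBMUBMBMMMBMUBMMUBMBMBMMU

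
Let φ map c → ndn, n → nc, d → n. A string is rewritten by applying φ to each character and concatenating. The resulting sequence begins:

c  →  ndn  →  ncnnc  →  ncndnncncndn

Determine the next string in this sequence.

Expanding ncndnncncndn: n→nc, c→ndn, n→nc, d→n, n→nc, n→nc, c→ndn, n→nc, c→ndn, n→nc, d→n, n→nc. Concatenated: nc ndn nc n nc nc ndn nc ndn nc n nc.

ncndnncnncncndnncndnncnnc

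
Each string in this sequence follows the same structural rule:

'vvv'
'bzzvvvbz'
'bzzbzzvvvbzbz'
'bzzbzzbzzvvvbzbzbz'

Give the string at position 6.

bzzbzzbzzbzzbzzvvvbzbzbzbzbz

s(k+1) = bzz·s(k)·bz, so each term gains bzz as a prefix and bz as a suffix.
From bzzbzzbzzvvvbzbzbz, 2 further steps: bzzbzzbzzvvvbzbzbz → bzzbzzbzzbzzvvvbzbzbzbz → (answer).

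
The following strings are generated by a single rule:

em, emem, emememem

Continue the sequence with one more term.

emememememememem

s(k+1) = s(k)·s(k) — each term doubles the last.
So the next term is two copies of emememem.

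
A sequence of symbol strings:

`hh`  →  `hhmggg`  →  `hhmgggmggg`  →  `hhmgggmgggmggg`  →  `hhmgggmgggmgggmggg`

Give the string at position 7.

hhmgggmgggmgggmgggmgggmggg

The strings grow by a fixed suffix mggg each time.
From hhmgggmgggmgggmggg, 2 further steps: hhmgggmgggmgggmggg → hhmgggmgggmgggmgggmggg → (answer).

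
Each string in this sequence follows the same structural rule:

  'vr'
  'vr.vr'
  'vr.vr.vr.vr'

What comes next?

Every step duplicates the string with '.' between the halves.
One more doubling of vr.vr.vr.vr gives the answer.

vr.vr.vr.vr.vr.vr.vr.vr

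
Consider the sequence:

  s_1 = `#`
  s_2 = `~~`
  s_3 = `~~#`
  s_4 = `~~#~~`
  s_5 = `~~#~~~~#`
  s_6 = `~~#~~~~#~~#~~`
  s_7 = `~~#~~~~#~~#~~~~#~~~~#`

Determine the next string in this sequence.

From term 3 onward, concatenate the last term with the second-to-last: ~~·# = ~~#, ~~#·~~ = ~~#~~, …
The next term joins ~~#~~~~#~~#~~~~#~~~~# and ~~#~~~~#~~#~~.

~~#~~~~#~~#~~~~#~~~~#~~#~~~~#~~#~~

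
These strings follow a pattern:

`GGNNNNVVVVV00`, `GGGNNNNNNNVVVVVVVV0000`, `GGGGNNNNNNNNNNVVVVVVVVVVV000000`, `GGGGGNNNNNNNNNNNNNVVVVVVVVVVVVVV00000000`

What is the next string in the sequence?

GGGGGGNNNNNNNNNNNNNNNNVVVVVVVVVVVVVVVVV0000000000

Term n consists of n+1 G's, followed by 3n+1 N's, followed by 3n+2 V's, followed by 2n 0's (n = 1, 2, …).
Setting n = 5 gives 6, 16, 17, 10 characters in each block.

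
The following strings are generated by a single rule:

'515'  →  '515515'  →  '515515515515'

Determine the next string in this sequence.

Every step duplicates the string.
One more doubling of 515515515515 gives the answer.

515515515515515515515515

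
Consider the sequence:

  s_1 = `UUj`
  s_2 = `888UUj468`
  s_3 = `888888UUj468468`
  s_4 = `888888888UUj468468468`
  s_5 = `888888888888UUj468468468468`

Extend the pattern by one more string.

888888888888888UUj468468468468468

s(k+1) = 888·s(k)·468, so each term gains 888 as a prefix and 468 as a suffix.
One more step from 888888888888UUj468468468468 gives the answer.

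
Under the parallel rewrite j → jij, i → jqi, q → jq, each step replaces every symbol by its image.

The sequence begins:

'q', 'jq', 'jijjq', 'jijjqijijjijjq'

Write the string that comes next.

jijjqijijjijjqjqijijjqijijjijjqijijjijjq

φ(jijjqijijjijjq) expands symbol-by-symbol to jij jqi jij jij jq jqi jij jqi jij jij jqi jij jij jq; joining the 14 pieces gives the next term.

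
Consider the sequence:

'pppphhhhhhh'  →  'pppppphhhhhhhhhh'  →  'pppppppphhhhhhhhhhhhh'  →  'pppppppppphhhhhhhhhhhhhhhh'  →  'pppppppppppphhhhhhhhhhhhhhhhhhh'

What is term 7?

pppppppppppppppphhhhhhhhhhhhhhhhhhhhhhhhh

The n-th term is 2n p's then 3n+1 h's, where the shown terms are n = 2, 3, 4, 5, 6.
For term 7, n = 8, so the run lengths are 16, 25.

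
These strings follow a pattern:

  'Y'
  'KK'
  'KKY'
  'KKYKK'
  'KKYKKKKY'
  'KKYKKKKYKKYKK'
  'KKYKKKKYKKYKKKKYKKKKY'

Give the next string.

Each term (from the third on) is the previous term followed by the one before it: term 3 = KK·Y = KKY.
Continuing: KKYKKKKYKKYKKKKYKKKKY · KKYKKKKYKKYKK gives term 8.

KKYKKKKYKKYKKKKYKKKKYKKYKKKKYKKYKK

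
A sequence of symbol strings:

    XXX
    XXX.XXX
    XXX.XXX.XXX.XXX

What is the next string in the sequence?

Every step duplicates the string with '.' between the halves.
Doubling XXX.XXX.XXX.XXX with '.' between the halves:

XXX.XXX.XXX.XXX.XXX.XXX.XXX.XXX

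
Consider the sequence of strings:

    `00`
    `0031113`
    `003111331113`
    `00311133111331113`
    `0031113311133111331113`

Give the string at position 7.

00311133111331113311133111331113

Each term is the previous one with 31113 appended.
From 0031113311133111331113, 2 further steps: 0031113311133111331113 → 003111331113311133111331113 → (answer).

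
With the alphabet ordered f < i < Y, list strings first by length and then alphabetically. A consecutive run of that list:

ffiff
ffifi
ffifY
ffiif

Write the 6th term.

ffiiY

Continuing the enumeration 2 steps past ffiif: ffiif → ffiii → (answer).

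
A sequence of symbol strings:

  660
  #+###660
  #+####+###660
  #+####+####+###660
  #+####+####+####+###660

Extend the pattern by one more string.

#+####+####+####+####+###660

The strings grow by a fixed prefix #+### each time.
So the next term is #+###·#+####+####+####+###660.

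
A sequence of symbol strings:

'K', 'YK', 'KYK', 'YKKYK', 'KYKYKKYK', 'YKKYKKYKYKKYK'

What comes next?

KYKYKKYKYKKYKKYKYKKYK

From term 3 onward, concatenate the second-to-last term with the last: K·YK = KYK, YK·KYK = YKKYK, …
Continuing: KYKYKKYK · YKKYKKYKYKKYK gives term 7.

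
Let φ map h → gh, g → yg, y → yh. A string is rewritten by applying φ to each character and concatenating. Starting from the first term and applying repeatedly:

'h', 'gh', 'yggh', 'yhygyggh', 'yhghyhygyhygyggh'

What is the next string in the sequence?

φ(yhghyhygyhygyggh) expands symbol-by-symbol to yh gh yg gh yh gh yh yg yh gh yh yg yh yg yg gh; joining the 16 pieces gives the next term.

yhghygghyhghyhygyhghyhygyhygyggh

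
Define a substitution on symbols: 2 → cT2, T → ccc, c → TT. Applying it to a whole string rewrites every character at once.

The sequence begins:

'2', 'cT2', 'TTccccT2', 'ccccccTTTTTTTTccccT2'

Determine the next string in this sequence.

Rewriting the 20 symbols of ccccccTTTTTTTTccccT2 one by one yields TT TT TT TT TT TT ccc ccc ccc ccc ccc ccc ccc ccc TT TT TT TT ccc cT2; concatenated:

TTTTTTTTTTTTccccccccccccccccccccccccTTTTTTTTccccT2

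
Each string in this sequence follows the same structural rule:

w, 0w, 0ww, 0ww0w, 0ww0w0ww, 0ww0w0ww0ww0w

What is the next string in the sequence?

0ww0w0ww0ww0w0ww0w0ww

Each term (from the third on) is the previous term followed by the one before it: term 3 = 0w·w = 0ww.
So term 7 is 0ww0w0ww0ww0w·0ww0w0ww.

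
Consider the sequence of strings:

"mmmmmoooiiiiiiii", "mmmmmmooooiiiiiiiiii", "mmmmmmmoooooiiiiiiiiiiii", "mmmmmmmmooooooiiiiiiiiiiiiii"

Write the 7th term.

Reading off run lengths: m runs 5, 6, 7, 8; o runs 3, 4, 5, 6; i runs 8, 10, 12, 14 — each is linear in n, where the shown terms are n = 3, 4, 5, 6.
Setting n = 9 gives 11, 9, 20 characters in each block.

mmmmmmmmmmmoooooooooiiiiiiiiiiiiiiiiiiii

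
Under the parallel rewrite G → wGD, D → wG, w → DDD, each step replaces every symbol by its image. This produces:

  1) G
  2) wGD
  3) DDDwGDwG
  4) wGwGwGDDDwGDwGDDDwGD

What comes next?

Rewriting the 20 symbols of wGwGwGDDDwGDwGDDDwGD one by one yields DDD wGD DDD wGD DDD wGD wG wG wG DDD wGD wG DDD wGD wG wG wG DDD wGD wG; concatenated:

DDDwGDDDDwGDDDDwGDwGwGwGDDDwGDwGDDDwGDwGwGwGDDDwGDwG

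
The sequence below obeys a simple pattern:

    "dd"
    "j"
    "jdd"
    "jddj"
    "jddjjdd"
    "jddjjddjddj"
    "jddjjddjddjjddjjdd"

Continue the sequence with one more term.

jddjjddjddjjddjjddjddjjddjddj

This is a Fibonacci-style word recurrence s(k) = s(k−1)·s(k−2): e.g. j·dd = jdd.
The next term joins jddjjddjddjjddjjdd and jddjjddjddj.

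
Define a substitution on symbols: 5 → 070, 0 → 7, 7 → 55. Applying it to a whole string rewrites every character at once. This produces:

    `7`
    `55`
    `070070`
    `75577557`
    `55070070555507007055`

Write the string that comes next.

0700707557755707007007007075577557070070

Replace each of the 20 characters of 55070070555507007055 in place — 070 070 7 55 7 7 55 7 070 070 070 070 7 55 7 7 55 7 070 070 — and concatenate.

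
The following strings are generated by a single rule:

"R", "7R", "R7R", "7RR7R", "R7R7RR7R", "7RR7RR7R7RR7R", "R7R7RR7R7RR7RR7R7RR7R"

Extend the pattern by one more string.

7RR7RR7R7RR7RR7R7RR7R7RR7RR7R7RR7R

Each term (from the third on) is the two preceding terms concatenated in order: term 3 = R·7R = R7R.
Continuing: 7RR7RR7R7RR7R · R7R7RR7R7RR7RR7R7RR7R gives term 8.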